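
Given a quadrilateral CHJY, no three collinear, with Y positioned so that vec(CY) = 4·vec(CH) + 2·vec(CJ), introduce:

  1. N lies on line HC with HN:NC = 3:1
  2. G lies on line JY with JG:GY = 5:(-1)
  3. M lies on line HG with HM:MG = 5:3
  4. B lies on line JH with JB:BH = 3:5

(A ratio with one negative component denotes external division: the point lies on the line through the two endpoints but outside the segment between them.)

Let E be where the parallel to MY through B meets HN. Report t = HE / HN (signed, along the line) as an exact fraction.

Set C = (0, 0), H = (1, 0), J = (0, 1), Y = (4, 2); any affine frame gives the same invariant.
1. N lies on line HC with HN:NC = 3:1 ⇒ N = (1/4, 0)
2. G lies on line JY with JG:GY = 5:(-1) ⇒ G = (5, 9/4)
3. M lies on line HG with HM:MG = 5:3 ⇒ M = (7/2, 45/32)
4. B lies on line JH with JB:BH = 3:5 ⇒ B = (3/8, 5/8)
through B parallel to MY: direction (1/2, 19/32); meets HN at E = (-23/152, 0)
E = H + t·(N−H) with t = 175/114

t = 175/114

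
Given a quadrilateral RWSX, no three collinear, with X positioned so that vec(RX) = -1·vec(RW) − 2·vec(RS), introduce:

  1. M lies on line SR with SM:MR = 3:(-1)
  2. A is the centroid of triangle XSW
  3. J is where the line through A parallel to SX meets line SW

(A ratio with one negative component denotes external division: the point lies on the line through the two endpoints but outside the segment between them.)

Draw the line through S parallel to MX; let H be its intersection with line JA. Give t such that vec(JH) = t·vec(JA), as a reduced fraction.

Assign R = (0, 0), W = (1, 0), S = (0, 1), X = (-1, -2) — the answer is frame-independent, so this choice is without loss of generality.
1. M lies on line SR with SM:MR = 3:(-1) ⇒ M = (0, -1/2)
2. A is the centroid of triangle XSW ⇒ A = (0, -1/3)
3. J is where the line through A parallel to SX meets line SW ⇒ J = (1/3, 2/3)
through S parallel to MX: direction (-1, -3/2); meets JA at H = (8/9, 7/3)
H = J + t·(A−J) with t = -5/3

t = -5/3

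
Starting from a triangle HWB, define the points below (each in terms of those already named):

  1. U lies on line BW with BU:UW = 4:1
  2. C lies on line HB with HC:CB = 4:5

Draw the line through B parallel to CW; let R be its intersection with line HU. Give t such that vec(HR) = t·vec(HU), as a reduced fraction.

t = 9/5

Assign H = (0, 0), W = (1, 0), B = (0, 1) — the answer is frame-independent, so this choice is without loss of generality.
1. U lies on line BW with BU:UW = 4:1 ⇒ U = (4/5, 1/5)
2. C lies on line HB with HC:CB = 4:5 ⇒ C = (0, 4/9)
through B parallel to CW: direction (1, -4/9); meets HU at R = (36/25, 9/25)
R = H + t·(U−H) with t = 9/5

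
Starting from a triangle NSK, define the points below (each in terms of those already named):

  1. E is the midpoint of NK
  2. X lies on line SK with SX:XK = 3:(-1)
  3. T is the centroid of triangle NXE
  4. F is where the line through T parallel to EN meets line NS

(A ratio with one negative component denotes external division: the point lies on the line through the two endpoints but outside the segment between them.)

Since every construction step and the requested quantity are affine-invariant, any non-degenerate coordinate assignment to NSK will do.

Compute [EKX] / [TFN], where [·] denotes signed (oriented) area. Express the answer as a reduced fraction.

[EKX]:[TFN] = 9/4

Assign N = (0, 0), S = (1, 0), K = (0, 1) — the answer is frame-independent, so this choice is without loss of generality.
1. E is the midpoint of NK ⇒ E = (0, 1/2)
2. X lies on line SK with SX:XK = 3:(-1) ⇒ X = (-1/2, 3/2)
3. T is the centroid of triangle NXE ⇒ T = (-1/6, 2/3)
4. F is where the line through T parallel to EN meets line NS ⇒ F = (-1/6, 0)
2·[EKX] = 1/4, 2·[TFN] = 1/9
[EKX]:[TFN] = 1/4:1/9 = 9/4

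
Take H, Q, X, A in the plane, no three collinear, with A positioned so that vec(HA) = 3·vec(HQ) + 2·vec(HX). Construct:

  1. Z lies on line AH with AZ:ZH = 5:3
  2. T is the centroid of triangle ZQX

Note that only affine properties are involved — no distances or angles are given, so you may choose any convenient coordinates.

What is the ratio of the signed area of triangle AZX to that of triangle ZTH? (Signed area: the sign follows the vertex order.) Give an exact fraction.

[AZX]:[ZTH] = -15

Choose coordinates H = (0, 0), Q = (1, 0), X = (0, 1), A = (3, 2).
1. Z lies on line AH with AZ:ZH = 5:3 ⇒ Z = (9/8, 3/4)
2. T is the centroid of triangle ZQX ⇒ T = (17/24, 7/12)
2·[AZX] = -15/8, 2·[ZTH] = 1/8
[AZX]:[ZTH] = -15/8:1/8 = -15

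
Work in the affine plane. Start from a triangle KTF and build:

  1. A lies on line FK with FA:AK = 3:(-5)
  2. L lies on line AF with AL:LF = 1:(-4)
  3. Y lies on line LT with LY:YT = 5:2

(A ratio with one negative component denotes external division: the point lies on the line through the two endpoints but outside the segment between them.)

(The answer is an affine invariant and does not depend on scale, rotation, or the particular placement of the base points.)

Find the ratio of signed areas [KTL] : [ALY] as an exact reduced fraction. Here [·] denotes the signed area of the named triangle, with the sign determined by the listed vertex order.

[KTL]:[ALY] = -42/5

Assign K = (0, 0), T = (1, 0), F = (0, 1) — the answer is frame-independent, so this choice is without loss of generality.
1. A lies on line FK with FA:AK = 3:(-5) ⇒ A = (0, 5/2)
2. L lies on line AF with AL:LF = 1:(-4) ⇒ L = (0, 3)
3. Y lies on line LT with LY:YT = 5:2 ⇒ Y = (5/7, 6/7)
2·[KTL] = 3, 2·[ALY] = -5/14
[KTL]:[ALY] = 3:-5/14 = -42/5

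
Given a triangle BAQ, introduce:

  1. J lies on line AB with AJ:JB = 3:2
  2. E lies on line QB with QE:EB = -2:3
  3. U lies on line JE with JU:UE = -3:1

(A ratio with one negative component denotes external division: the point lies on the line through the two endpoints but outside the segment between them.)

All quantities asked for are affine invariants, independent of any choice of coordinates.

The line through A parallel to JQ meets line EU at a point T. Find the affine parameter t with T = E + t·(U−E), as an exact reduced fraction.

Work in coordinates with B = (0, 0), A = (1, 0), Q = (0, 1).
1. J lies on line AB with AJ:JB = 3:2 ⇒ J = (2/5, 0)
2. E lies on line QB with QE:EB = -2:3 ⇒ E = (0, 3)
3. U lies on line JE with JU:UE = -3:1 ⇒ U = (-1/5, 9/2)
through A parallel to JQ: direction (-2/5, 1); meets EU at T = (1/10, 9/4)
T = E + t·(U−E) with t = -1/2

t = -1/2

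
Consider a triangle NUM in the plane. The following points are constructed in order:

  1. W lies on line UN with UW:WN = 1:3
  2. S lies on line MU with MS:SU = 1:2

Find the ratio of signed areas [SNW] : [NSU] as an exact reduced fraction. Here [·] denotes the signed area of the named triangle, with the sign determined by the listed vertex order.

[SNW]:[NSU] = -3/4

Work in coordinates with N = (0, 0), U = (1, 0), M = (0, 1).
1. W lies on line UN with UW:WN = 1:3 ⇒ W = (3/4, 0)
2. S lies on line MU with MS:SU = 1:2 ⇒ S = (1/3, 2/3)
2·[SNW] = 1/2, 2·[NSU] = -2/3
[SNW]:[NSU] = 1/2:-2/3 = -3/4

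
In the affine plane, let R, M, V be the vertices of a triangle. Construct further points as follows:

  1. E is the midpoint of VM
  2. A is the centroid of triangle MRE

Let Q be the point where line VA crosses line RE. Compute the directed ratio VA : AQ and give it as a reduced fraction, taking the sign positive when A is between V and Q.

VA:AQ = -4

Set R = (0, 0), M = (1, 0), V = (0, 1); any affine frame gives the same invariant.
1. E is the midpoint of VM ⇒ E = (1/2, 1/2)
2. A is the centroid of triangle MRE ⇒ A = (1/2, 1/6)
line VA meets RE at Q = (3/8, 3/8)
A = V + t·(Q−V) with t = 4/3, so VA:AQ = 4/3:-1/3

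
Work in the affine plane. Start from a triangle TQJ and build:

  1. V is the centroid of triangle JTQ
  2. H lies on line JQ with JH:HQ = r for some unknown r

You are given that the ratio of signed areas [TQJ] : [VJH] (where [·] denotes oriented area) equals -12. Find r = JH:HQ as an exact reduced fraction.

r = 1/3

Assign T = (0, 0), Q = (1, 0), J = (0, 1) — the answer is frame-independent, so this choice is without loss of generality.
1. V is the centroid of triangle JTQ ⇒ V = (1/3, 1/3)
2. With JH:HQ = r, write λ = r/(r+1) so H = J + λ·(Q−J); H is affine-linear in λ
Every point depending on H is an affine combination of H and λ-independent points, so each such coordinate is linear in λ; the λ² term in each signed area is a multiple of (Q−J)×(Q−J) = 0, so 2·[TQJ] and 2·[VJH] are each linear in λ. Evaluating at λ=0 and λ=1:
  2·[TQJ] = 1,   2·[VJH] = -1/3·λ
So [TQJ]:[VJH] = (1) / (-1/3·λ). Setting this equal to -12:
  1 = -12·(-1/3·λ)  ⇒  λ = 1/4
Then r = λ/(1−λ) = (1/4)/(3/4) = 1/3. Check: with r = 1/3, H = (1/4, 3/4) and [TQJ]:[VJH] = -12 as required.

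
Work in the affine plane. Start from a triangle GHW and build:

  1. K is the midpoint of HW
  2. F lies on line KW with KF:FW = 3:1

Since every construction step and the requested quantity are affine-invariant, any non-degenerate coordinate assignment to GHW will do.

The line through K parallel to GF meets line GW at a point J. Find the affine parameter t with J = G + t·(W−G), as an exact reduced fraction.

Choose coordinates G = (0, 0), H = (1, 0), W = (0, 1).
1. K is the midpoint of HW ⇒ K = (1/2, 1/2)
2. F lies on line KW with KF:FW = 3:1 ⇒ F = (1/8, 7/8)
through K parallel to GF: direction (1/8, 7/8); meets GW at J = (0, -3)
J = G + t·(W−G) with t = -3

t = -3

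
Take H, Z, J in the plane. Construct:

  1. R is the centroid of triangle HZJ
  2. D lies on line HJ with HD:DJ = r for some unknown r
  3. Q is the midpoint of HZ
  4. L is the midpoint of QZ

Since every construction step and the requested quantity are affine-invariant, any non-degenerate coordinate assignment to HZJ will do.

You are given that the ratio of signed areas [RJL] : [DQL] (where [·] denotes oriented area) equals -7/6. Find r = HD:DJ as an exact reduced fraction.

r = 4/3

Assign H = (0, 0), Z = (1, 0), J = (0, 1) — the answer is frame-independent, so this choice is without loss of generality.
1. R is the centroid of triangle HZJ ⇒ R = (1/3, 1/3)
2. With HD:DJ = r, write λ = r/(r+1) so D = H + λ·(J−H); D is affine-linear in λ
3. Q is the midpoint of HZ ⇒ Q = (1/2, 0)
4. L is the midpoint of QZ ⇒ L = (3/4, 0)
Every point depending on D is an affine combination of D and λ-independent points, so each such coordinate is linear in λ; the λ² term in each signed area is a multiple of (J−H)×(J−H) = 0, so 2·[RJL] and 2·[DQL] are each linear in λ. Evaluating at λ=0 and λ=1:
  2·[RJL] = -1/6,   2·[DQL] = 1/4·λ
So [RJL]:[DQL] = (-1/6) / (1/4·λ). Setting this equal to -7/6:
  -1/6 = -7/6·(1/4·λ)  ⇒  λ = 4/7
Then r = λ/(1−λ) = (4/7)/(3/7) = 4/3. Check: with r = 4/3, D = (0, 4/7) and [RJL]:[DQL] = -7/6 as required.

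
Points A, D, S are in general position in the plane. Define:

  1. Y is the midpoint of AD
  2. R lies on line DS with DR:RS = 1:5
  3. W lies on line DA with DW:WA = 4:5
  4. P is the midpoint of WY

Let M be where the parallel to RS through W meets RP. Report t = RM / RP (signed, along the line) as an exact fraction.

t = 16/17

Set A = (0, 0), D = (1, 0), S = (0, 1); any affine frame gives the same invariant.
1. Y is the midpoint of AD ⇒ Y = (1/2, 0)
2. R lies on line DS with DR:RS = 1:5 ⇒ R = (5/6, 1/6)
3. W lies on line DA with DW:WA = 4:5 ⇒ W = (5/9, 0)
4. P is the midpoint of WY ⇒ P = (19/36, 0)
through W parallel to RS: direction (-5/6, 5/6); meets RP at M = (167/306, 1/102)
M = R + t·(P−R) with t = 16/17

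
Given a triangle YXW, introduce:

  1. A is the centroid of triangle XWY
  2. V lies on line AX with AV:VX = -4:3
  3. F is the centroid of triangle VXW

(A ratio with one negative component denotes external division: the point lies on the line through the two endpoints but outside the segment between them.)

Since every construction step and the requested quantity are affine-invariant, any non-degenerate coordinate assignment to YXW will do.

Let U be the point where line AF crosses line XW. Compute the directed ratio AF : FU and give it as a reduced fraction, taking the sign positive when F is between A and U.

AF:FU = -2

Assign Y = (0, 0), X = (1, 0), W = (0, 1) — the answer is frame-independent, so this choice is without loss of generality.
1. A is the centroid of triangle XWY ⇒ A = (1/3, 1/3)
2. V lies on line AX with AV:VX = -4:3 ⇒ V = (3, -1)
3. F is the centroid of triangle VXW ⇒ F = (4/3, 0)
line AF meets XW at U = (5/6, 1/6)
F = A + t·(U−A) with t = 2, so AF:FU = 2:-1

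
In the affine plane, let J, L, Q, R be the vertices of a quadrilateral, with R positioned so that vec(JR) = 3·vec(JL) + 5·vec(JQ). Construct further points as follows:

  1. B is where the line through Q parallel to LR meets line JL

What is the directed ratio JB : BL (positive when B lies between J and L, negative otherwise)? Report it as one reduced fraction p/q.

Choose coordinates J = (0, 0), L = (1, 0), Q = (0, 1), R = (3, 5).
1. B is where the line through Q parallel to LR meets line JL ⇒ B = (-2/5, 0)
B = J + t·(L−J) with t = -2/5, so JB:BL = t:(1−t) = -2/5:7/5

JB:BL = -2/7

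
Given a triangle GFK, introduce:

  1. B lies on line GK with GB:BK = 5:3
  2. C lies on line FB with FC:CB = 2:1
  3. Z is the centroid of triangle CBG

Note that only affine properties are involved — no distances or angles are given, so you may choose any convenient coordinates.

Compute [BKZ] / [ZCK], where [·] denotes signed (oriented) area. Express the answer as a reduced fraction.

[BKZ]:[ZCK] = -3/11

Work in coordinates with G = (0, 0), F = (1, 0), K = (0, 1).
1. B lies on line GK with GB:BK = 5:3 ⇒ B = (0, 5/8)
2. C lies on line FB with FC:CB = 2:1 ⇒ C = (1/3, 5/12)
3. Z is the centroid of triangle CBG ⇒ Z = (1/9, 25/72)
2·[BKZ] = -1/24, 2·[ZCK] = 11/72
[BKZ]:[ZCK] = -1/24:11/72 = -3/11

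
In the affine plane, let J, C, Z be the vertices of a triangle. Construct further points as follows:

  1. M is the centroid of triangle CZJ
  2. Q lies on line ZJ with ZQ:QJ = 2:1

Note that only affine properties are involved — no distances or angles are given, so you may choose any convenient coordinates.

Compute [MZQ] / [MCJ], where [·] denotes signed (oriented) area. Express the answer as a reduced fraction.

Assign J = (0, 0), C = (1, 0), Z = (0, 1) — the answer is frame-independent, so this choice is without loss of generality.
1. M is the centroid of triangle CZJ ⇒ M = (1/3, 1/3)
2. Q lies on line ZJ with ZQ:QJ = 2:1 ⇒ Q = (0, 1/3)
2·[MZQ] = 2/9, 2·[MCJ] = -1/3
[MZQ]:[MCJ] = 2/9:-1/3 = -2/3

[MZQ]:[MCJ] = -2/3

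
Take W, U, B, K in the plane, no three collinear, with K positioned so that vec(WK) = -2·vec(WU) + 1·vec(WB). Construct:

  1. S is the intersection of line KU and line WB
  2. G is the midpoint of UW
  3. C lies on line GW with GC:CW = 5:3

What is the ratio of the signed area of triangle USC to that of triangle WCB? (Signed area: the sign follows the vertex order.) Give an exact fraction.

Work in coordinates with W = (0, 0), U = (1, 0), B = (0, 1), K = (-2, 1).
1. S is the intersection of line KU and line WB ⇒ S = (0, 1/3)
2. G is the midpoint of UW ⇒ G = (1/2, 0)
3. C lies on line GW with GC:CW = 5:3 ⇒ C = (3/16, 0)
2·[USC] = 13/48, 2·[WCB] = 3/16
[USC]:[WCB] = 13/48:3/16 = 13/9

[USC]:[WCB] = 13/9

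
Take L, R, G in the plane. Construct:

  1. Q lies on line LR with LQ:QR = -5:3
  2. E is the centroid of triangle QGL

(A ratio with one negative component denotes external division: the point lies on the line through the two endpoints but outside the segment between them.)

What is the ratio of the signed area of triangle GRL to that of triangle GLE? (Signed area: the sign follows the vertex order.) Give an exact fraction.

Set L = (0, 0), R = (1, 0), G = (0, 1); any affine frame gives the same invariant.
1. Q lies on line LR with LQ:QR = -5:3 ⇒ Q = (5/2, 0)
2. E is the centroid of triangle QGL ⇒ E = (5/6, 1/3)
2·[GRL] = -1, 2·[GLE] = 5/6
[GRL]:[GLE] = -1:5/6 = -6/5

[GRL]:[GLE] = -6/5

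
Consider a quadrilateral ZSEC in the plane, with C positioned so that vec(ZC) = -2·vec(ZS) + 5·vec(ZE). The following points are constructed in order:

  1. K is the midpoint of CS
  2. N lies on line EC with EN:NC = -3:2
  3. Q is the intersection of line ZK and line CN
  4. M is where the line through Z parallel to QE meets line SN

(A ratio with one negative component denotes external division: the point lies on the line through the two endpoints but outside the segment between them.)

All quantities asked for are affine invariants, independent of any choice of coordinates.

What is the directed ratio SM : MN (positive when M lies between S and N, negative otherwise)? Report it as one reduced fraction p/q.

Set Z = (0, 0), S = (1, 0), E = (0, 1), C = (-2, 5); any affine frame gives the same invariant.
1. K is the midpoint of CS ⇒ K = (-1/2, 5/2)
2. N lies on line EC with EN:NC = -3:2 ⇒ N = (-6, 13)
3. Q is the intersection of line ZK and line CN ⇒ Q = (-1/3, 5/3)
4. M is where the line through Z parallel to QE meets line SN ⇒ M = (-13, 26)
M = S + t·(N−S) with t = 2, so SM:MN = t:(1−t) = 2:-1

SM:MN = -2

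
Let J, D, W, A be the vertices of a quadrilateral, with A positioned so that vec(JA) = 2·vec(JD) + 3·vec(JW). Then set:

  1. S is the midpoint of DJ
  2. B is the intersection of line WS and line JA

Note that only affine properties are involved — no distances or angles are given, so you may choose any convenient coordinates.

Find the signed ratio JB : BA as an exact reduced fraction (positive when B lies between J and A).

Assign J = (0, 0), D = (1, 0), W = (0, 1), A = (2, 3) — the answer is frame-independent, so this choice is without loss of generality.
1. S is the midpoint of DJ ⇒ S = (1/2, 0)
2. B is the intersection of line WS and line JA ⇒ B = (2/7, 3/7)
B = J + t·(A−J) with t = 1/7, so JB:BA = t:(1−t) = 1/7:6/7

JB:BA = 1/6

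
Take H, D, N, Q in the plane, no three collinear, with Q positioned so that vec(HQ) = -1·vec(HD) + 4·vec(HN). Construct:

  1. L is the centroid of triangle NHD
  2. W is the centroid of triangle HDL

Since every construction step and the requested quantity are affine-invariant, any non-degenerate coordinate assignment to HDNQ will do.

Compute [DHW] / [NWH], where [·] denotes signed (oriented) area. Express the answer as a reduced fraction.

Set H = (0, 0), D = (1, 0), N = (0, 1), Q = (-1, 4); any affine frame gives the same invariant.
1. L is the centroid of triangle NHD ⇒ L = (1/3, 1/3)
2. W is the centroid of triangle HDL ⇒ W = (4/9, 1/9)
2·[DHW] = -1/9, 2·[NWH] = -4/9
[DHW]:[NWH] = -1/9:-4/9 = 1/4

[DHW]:[NWH] = 1/4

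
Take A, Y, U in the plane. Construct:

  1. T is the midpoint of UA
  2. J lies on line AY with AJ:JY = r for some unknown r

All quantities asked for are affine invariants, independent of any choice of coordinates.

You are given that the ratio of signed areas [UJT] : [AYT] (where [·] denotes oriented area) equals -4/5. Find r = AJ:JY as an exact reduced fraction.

Choose coordinates A = (0, 0), Y = (1, 0), U = (0, 1).
1. T is the midpoint of UA ⇒ T = (0, 1/2)
2. With AJ:JY = r, write λ = r/(r+1) so J = A + λ·(Y−A); J is affine-linear in λ
Every point depending on J is an affine combination of J and λ-independent points, so each such coordinate is linear in λ; the λ² term in each signed area is a multiple of (Y−A)×(Y−A) = 0, so 2·[UJT] and 2·[AYT] are each linear in λ. Evaluating at λ=0 and λ=1:
  2·[UJT] = -1/2·λ,   2·[AYT] = 1/2
So [UJT]:[AYT] = (-1/2·λ) / (1/2). Setting this equal to -4/5:
  -1/2·λ = -4/5·(1/2)  ⇒  λ = 4/5
Then r = λ/(1−λ) = (4/5)/(1/5) = 4. Check: with r = 4, J = (4/5, 0) and [UJT]:[AYT] = -4/5 as required.

r = 4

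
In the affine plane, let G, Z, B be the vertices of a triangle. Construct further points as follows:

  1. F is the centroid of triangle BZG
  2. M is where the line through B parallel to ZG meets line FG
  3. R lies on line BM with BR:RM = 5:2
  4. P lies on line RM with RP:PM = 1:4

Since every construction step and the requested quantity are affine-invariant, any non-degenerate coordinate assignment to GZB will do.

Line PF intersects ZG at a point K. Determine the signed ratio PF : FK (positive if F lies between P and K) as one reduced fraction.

PF:FK = 2

Choose coordinates G = (0, 0), Z = (1, 0), B = (0, 1).
1. F is the centroid of triangle BZG ⇒ F = (1/3, 1/3)
2. M is where the line through B parallel to ZG meets line FG ⇒ M = (1, 1)
3. R lies on line BM with BR:RM = 5:2 ⇒ R = (5/7, 1)
4. P lies on line RM with RP:PM = 1:4 ⇒ P = (27/35, 1)
line PF meets ZG at K = (4/35, 0)
F = P + t·(K−P) with t = 2/3, so PF:FK = 2/3:1/3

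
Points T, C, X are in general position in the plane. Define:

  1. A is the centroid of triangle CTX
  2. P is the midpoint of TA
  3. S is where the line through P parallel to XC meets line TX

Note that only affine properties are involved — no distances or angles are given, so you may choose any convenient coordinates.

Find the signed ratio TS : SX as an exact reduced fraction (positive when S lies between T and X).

TS:SX = 1/2

Choose coordinates T = (0, 0), C = (1, 0), X = (0, 1).
1. A is the centroid of triangle CTX ⇒ A = (1/3, 1/3)
2. P is the midpoint of TA ⇒ P = (1/6, 1/6)
3. S is where the line through P parallel to XC meets line TX ⇒ S = (0, 1/3)
S = T + t·(X−T) with t = 1/3, so TS:SX = t:(1−t) = 1/3:2/3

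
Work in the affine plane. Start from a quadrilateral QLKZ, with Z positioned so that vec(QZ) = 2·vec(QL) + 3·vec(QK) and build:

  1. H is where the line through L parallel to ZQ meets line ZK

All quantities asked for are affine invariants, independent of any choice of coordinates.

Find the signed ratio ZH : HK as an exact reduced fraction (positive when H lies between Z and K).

Set Q = (0, 0), L = (1, 0), K = (0, 1), Z = (2, 3); any affine frame gives the same invariant.
1. H is where the line through L parallel to ZQ meets line ZK ⇒ H = (5, 6)
H = Z + t·(K−Z) with t = -3/2, so ZH:HK = t:(1−t) = -3/2:5/2

ZH:HK = -3/5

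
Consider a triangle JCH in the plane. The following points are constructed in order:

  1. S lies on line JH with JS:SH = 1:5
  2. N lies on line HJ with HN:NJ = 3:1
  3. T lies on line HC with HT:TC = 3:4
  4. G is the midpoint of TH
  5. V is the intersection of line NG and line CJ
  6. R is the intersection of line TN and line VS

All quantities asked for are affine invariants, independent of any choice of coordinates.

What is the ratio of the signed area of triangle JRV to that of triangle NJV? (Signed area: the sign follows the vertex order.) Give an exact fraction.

Choose coordinates J = (0, 0), C = (1, 0), H = (0, 1).
1. S lies on line JH with JS:SH = 1:5 ⇒ S = (0, 1/6)
2. N lies on line HJ with HN:NJ = 3:1 ⇒ N = (0, 1/4)
3. T lies on line HC with HT:TC = 3:4 ⇒ T = (3/7, 4/7)
4. G is the midpoint of TH ⇒ G = (3/14, 11/14)
5. V is the intersection of line NG and line CJ ⇒ V = (-1/10, 0)
6. R is the intersection of line TN and line VS ⇒ R = (1/11, 7/22)
2·[JRV] = 7/220, 2·[NJV] = -1/40
[JRV]:[NJV] = 7/220:-1/40 = -14/11

[JRV]:[NJV] = -14/11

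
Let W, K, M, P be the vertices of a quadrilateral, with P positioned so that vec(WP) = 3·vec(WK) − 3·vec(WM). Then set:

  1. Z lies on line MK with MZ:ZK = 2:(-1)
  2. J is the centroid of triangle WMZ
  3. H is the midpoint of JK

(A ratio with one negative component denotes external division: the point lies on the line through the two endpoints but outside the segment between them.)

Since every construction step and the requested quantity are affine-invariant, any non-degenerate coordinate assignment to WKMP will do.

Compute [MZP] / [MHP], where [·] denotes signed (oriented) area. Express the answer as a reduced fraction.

Set W = (0, 0), K = (1, 0), M = (0, 1), P = (3, -3); any affine frame gives the same invariant.
1. Z lies on line MK with MZ:ZK = 2:(-1) ⇒ Z = (2, -1)
2. J is the centroid of triangle WMZ ⇒ J = (2/3, 0)
3. H is the midpoint of JK ⇒ H = (5/6, 0)
2·[MZP] = -2, 2·[MHP] = -1/3
[MZP]:[MHP] = -2:-1/3 = 6

[MZP]:[MHP] = 6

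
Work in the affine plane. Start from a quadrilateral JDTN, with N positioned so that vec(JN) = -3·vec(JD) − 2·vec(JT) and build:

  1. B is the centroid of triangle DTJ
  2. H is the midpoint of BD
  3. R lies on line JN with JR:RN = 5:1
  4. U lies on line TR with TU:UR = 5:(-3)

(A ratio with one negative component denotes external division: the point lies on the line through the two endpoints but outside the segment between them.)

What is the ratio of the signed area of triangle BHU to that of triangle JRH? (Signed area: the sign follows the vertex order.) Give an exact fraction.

[BHU]:[JRH] = -223/50

Set J = (0, 0), D = (1, 0), T = (0, 1), N = (-3, -2); any affine frame gives the same invariant.
1. B is the centroid of triangle DTJ ⇒ B = (1/3, 1/3)
2. H is the midpoint of BD ⇒ H = (2/3, 1/6)
3. R lies on line JN with JR:RN = 5:1 ⇒ R = (-5/2, -5/3)
4. U lies on line TR with TU:UR = 5:(-3) ⇒ U = (-25/4, -17/3)
2·[BHU] = -223/72, 2·[JRH] = 25/36
[BHU]:[JRH] = -223/72:25/36 = -223/50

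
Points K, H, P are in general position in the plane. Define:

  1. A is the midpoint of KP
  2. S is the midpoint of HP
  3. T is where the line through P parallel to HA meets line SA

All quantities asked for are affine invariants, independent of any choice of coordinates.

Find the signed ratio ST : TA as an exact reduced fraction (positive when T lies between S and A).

Choose coordinates K = (0, 0), H = (1, 0), P = (0, 1).
1. A is the midpoint of KP ⇒ A = (0, 1/2)
2. S is the midpoint of HP ⇒ S = (1/2, 1/2)
3. T is where the line through P parallel to HA meets line SA ⇒ T = (1, 1/2)
T = S + t·(A−S) with t = -1, so ST:TA = t:(1−t) = -1:2

ST:TA = -1/2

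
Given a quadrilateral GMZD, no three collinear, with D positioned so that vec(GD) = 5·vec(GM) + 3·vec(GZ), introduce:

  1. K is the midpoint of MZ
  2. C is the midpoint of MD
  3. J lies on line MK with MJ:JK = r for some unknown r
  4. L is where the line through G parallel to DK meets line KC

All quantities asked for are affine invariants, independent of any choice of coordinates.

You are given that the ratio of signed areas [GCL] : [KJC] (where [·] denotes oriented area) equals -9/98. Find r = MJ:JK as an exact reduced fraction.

Set G = (0, 0), M = (1, 0), Z = (0, 1), D = (5, 3); any affine frame gives the same invariant.
1. K is the midpoint of MZ ⇒ K = (1/2, 1/2)
2. C is the midpoint of MD ⇒ C = (3, 3/2)
3. With MJ:JK = r, write λ = r/(r+1) so J = M + λ·(K−M); J is affine-linear in λ
4. L is where the line through G parallel to DK meets line KC ⇒ L = (27/14, 15/14)
Every point depending on J is an affine combination of J and λ-independent points, so each such coordinate is linear in λ; the λ² term in each signed area is a multiple of (K−M)×(K−M) = 0, so 2·[GCL] and 2·[KJC] are each linear in λ. Evaluating at λ=0 and λ=1:
  2·[GCL] = 9/28,   2·[KJC] = -7/4·λ + 7/4
So [GCL]:[KJC] = (9/28) / (-7/4·λ + 7/4). Setting this equal to -9/98:
  9/28 = -9/98·(-7/4·λ + 7/4)  ⇒  λ = 3
Then r = λ/(1−λ) = (3)/(-2) = -3/2. Check: with r = -3/2, J = (-1/2, 3/2) and [GCL]:[KJC] = -9/98 as required.

r = -3/2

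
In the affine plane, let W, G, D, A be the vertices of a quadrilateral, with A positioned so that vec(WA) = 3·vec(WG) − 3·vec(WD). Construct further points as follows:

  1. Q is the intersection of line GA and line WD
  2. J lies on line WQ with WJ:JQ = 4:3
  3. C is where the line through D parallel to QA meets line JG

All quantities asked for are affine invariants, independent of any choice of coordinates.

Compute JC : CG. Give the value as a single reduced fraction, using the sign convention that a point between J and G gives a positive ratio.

JC:CG = 2/7

Choose coordinates W = (0, 0), G = (1, 0), D = (0, 1), A = (3, -3).
1. Q is the intersection of line GA and line WD ⇒ Q = (0, 3/2)
2. J lies on line WQ with WJ:JQ = 4:3 ⇒ J = (0, 6/7)
3. C is where the line through D parallel to QA meets line JG ⇒ C = (2/9, 2/3)
C = J + t·(G−J) with t = 2/9, so JC:CG = t:(1−t) = 2/9:7/9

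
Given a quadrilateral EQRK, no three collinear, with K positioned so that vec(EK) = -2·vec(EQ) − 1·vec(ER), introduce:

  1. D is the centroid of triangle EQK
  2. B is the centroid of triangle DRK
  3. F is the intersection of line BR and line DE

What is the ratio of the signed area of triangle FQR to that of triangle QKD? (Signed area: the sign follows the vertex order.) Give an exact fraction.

[FQR]:[QKD] = -17

Assign E = (0, 0), Q = (1, 0), R = (0, 1), K = (-2, -1) — the answer is frame-independent, so this choice is without loss of generality.
1. D is the centroid of triangle EQK ⇒ D = (-1/3, -1/3)
2. B is the centroid of triangle DRK ⇒ B = (-7/9, -1/9)
3. F is the intersection of line BR and line DE ⇒ F = (-7/3, -7/3)
2·[FQR] = 17/3, 2·[QKD] = -1/3
[FQR]:[QKD] = 17/3:-1/3 = -17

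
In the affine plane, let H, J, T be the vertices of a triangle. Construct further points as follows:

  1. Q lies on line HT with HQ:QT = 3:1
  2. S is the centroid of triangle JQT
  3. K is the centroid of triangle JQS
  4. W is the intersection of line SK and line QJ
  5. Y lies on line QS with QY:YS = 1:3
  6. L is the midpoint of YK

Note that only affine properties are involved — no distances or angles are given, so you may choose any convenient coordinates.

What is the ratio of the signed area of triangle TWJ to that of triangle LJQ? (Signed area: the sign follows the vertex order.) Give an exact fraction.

[TWJ]:[LJQ] = -36/7

Choose coordinates H = (0, 0), J = (1, 0), T = (0, 1).
1. Q lies on line HT with HQ:QT = 3:1 ⇒ Q = (0, 3/4)
2. S is the centroid of triangle JQT ⇒ S = (1/3, 7/12)
3. K is the centroid of triangle JQS ⇒ K = (4/9, 4/9)
4. W is the intersection of line SK and line QJ ⇒ W = (1/2, 3/8)
5. Y lies on line QS with QY:YS = 1:3 ⇒ Y = (1/12, 17/24)
6. L is the midpoint of YK ⇒ L = (19/72, 83/144)
2·[TWJ] = 1/8, 2·[LJQ] = -7/288
[TWJ]:[LJQ] = 1/8:-7/288 = -36/7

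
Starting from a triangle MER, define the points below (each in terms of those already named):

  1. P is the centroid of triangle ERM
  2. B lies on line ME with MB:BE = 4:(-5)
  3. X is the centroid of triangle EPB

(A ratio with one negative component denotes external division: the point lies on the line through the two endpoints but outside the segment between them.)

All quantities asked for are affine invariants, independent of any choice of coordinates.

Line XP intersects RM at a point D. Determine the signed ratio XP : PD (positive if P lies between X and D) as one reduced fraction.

XP:PD = -11/3

Choose coordinates M = (0, 0), E = (1, 0), R = (0, 1).
1. P is the centroid of triangle ERM ⇒ P = (1/3, 1/3)
2. B lies on line ME with MB:BE = 4:(-5) ⇒ B = (-4, 0)
3. X is the centroid of triangle EPB ⇒ X = (-8/9, 1/9)
line XP meets RM at D = (0, 3/11)
P = X + t·(D−X) with t = 11/8, so XP:PD = 11/8:-3/8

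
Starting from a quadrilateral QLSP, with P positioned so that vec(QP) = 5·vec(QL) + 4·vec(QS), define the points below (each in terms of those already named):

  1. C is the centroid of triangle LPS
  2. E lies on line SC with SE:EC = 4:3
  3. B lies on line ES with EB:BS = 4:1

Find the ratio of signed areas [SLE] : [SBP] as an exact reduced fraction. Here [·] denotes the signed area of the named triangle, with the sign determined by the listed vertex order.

[SLE]:[SBP] = 5

Assign Q = (0, 0), L = (1, 0), S = (0, 1), P = (5, 4) — the answer is frame-independent, so this choice is without loss of generality.
1. C is the centroid of triangle LPS ⇒ C = (2, 5/3)
2. E lies on line SC with SE:EC = 4:3 ⇒ E = (8/7, 29/21)
3. B lies on line ES with EB:BS = 4:1 ⇒ B = (8/35, 113/105)
2·[SLE] = 32/21, 2·[SBP] = 32/105
[SLE]:[SBP] = 32/21:32/105 = 5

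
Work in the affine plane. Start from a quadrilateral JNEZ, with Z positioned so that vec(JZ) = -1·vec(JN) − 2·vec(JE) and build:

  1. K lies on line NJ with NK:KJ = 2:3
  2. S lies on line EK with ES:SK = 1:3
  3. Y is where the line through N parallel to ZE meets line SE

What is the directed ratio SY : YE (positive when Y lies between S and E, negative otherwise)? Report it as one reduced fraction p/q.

SY:YE = -33/40

Work in coordinates with J = (0, 0), N = (1, 0), E = (0, 1), Z = (-1, -2).
1. K lies on line NJ with NK:KJ = 2:3 ⇒ K = (3/5, 0)
2. S lies on line EK with ES:SK = 1:3 ⇒ S = (3/20, 3/4)
3. Y is where the line through N parallel to ZE meets line SE ⇒ Y = (6/7, -3/7)
Y = S + t·(E−S) with t = -33/7, so SY:YE = t:(1−t) = -33/7:40/7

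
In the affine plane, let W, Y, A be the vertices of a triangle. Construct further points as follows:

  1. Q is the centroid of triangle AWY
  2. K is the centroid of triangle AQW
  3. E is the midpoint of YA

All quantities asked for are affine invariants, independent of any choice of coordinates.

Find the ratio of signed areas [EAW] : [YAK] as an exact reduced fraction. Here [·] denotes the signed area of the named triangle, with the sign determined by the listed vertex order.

Choose coordinates W = (0, 0), Y = (1, 0), A = (0, 1).
1. Q is the centroid of triangle AWY ⇒ Q = (1/3, 1/3)
2. K is the centroid of triangle AQW ⇒ K = (1/9, 4/9)
3. E is the midpoint of YA ⇒ E = (1/2, 1/2)
2·[EAW] = 1/2, 2·[YAK] = 4/9
[EAW]:[YAK] = 1/2:4/9 = 9/8

[EAW]:[YAK] = 9/8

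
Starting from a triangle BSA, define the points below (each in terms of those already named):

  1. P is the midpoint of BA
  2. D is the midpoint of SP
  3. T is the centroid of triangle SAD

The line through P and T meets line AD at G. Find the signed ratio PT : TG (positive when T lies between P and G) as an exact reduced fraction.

PT:TG = -4

Assign B = (0, 0), S = (1, 0), A = (0, 1) — the answer is frame-independent, so this choice is without loss of generality.
1. P is the midpoint of BA ⇒ P = (0, 1/2)
2. D is the midpoint of SP ⇒ D = (1/2, 1/4)
3. T is the centroid of triangle SAD ⇒ T = (1/2, 5/12)
line PT meets AD at G = (3/8, 7/16)
T = P + t·(G−P) with t = 4/3, so PT:TG = 4/3:-1/3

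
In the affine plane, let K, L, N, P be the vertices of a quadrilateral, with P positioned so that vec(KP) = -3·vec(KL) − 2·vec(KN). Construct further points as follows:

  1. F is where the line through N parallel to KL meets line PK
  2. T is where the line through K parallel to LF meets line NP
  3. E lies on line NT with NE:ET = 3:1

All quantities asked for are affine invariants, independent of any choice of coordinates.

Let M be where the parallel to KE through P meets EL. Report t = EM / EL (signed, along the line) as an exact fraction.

Set K = (0, 0), L = (1, 0), N = (0, 1), P = (-3, -2); any affine frame gives the same invariant.
1. F is where the line through N parallel to KL meets line PK ⇒ F = (3/2, 1)
2. T is where the line through K parallel to LF meets line NP ⇒ T = (1, 2)
3. E lies on line NT with NE:ET = 3:1 ⇒ E = (3/4, 7/4)
through P parallel to KE: direction (3/4, 7/4); meets EL at M = (3/14, 11/2)
M = E + t·(L−E) with t = -15/7

t = -15/7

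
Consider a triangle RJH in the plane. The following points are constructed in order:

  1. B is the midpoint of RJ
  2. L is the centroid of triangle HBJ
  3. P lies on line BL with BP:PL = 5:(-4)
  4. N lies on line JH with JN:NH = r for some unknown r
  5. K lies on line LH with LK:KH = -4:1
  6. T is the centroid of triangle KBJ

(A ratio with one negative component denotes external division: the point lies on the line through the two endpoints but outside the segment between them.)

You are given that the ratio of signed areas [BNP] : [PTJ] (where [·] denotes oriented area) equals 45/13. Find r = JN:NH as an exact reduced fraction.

Work in coordinates with R = (0, 0), J = (1, 0), H = (0, 1).
1. B is the midpoint of RJ ⇒ B = (1/2, 0)
2. L is the centroid of triangle HBJ ⇒ L = (1/2, 1/3)
3. P lies on line BL with BP:PL = 5:(-4) ⇒ P = (1/2, 5/3)
4. With JN:NH = r, write λ = r/(r+1) so N = J + λ·(H−J); N is affine-linear in λ
5. K lies on line LH with LK:KH = -4:1 ⇒ K = (-1/6, 11/9)
6. T is the centroid of triangle KBJ ⇒ T = (4/9, 11/27)
Every point depending on N is an affine combination of N and λ-independent points, so each such coordinate is linear in λ; the λ² term in each signed area is a multiple of (H−J)×(H−J) = 0, so 2·[BNP] and 2·[PTJ] are each linear in λ. Evaluating at λ=0 and λ=1:
  2·[BNP] = -5/3·λ + 5/6,   2·[PTJ] = 13/18
So [BNP]:[PTJ] = (-5/3·λ + 5/6) / (13/18). Setting this equal to 45/13:
  -5/3·λ + 5/6 = 45/13·(13/18)  ⇒  λ = -1
Then r = λ/(1−λ) = (-1)/(2) = -1/2. Check: with r = -1/2, N = (2, -1) and [BNP]:[PTJ] = 45/13 as required.

r = -1/2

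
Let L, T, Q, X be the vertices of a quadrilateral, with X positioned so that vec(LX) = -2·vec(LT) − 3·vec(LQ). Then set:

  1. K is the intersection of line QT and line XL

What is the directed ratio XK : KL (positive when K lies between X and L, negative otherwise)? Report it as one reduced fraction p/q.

XK:KL = -6

Work in coordinates with L = (0, 0), T = (1, 0), Q = (0, 1), X = (-2, -3).
1. K is the intersection of line QT and line XL ⇒ K = (2/5, 3/5)
K = X + t·(L−X) with t = 6/5, so XK:KL = t:(1−t) = 6/5:-1/5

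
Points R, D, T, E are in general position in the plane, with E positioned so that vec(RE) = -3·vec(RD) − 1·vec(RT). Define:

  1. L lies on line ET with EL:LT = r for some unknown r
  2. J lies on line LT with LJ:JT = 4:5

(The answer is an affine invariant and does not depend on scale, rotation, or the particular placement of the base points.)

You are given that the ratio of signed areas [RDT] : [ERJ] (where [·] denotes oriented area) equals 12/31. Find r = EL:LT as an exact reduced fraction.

Choose coordinates R = (0, 0), D = (1, 0), T = (0, 1), E = (-3, -1).
1. With EL:LT = r, write λ = r/(r+1) so L = E + λ·(T−E); L is affine-linear in λ
2. J lies on line LT with LJ:JT = 4:5 ⇒ J is an affine combination of earlier points and hence also affine-linear in λ
Every point depending on L is an affine combination of L and λ-independent points, so each such coordinate is linear in λ; the λ² term in each signed area is a multiple of (T−E)×(T−E) = 0, so 2·[RDT] and 2·[ERJ] are each linear in λ. Evaluating at λ=0 and λ=1:
  2·[RDT] = 1,   2·[ERJ] = 5/3·λ + 4/3
So [RDT]:[ERJ] = (1) / (5/3·λ + 4/3). Setting this equal to 12/31:
  1 = 12/31·(5/3·λ + 4/3)  ⇒  λ = 3/4
Then r = λ/(1−λ) = (3/4)/(1/4) = 3. Check: with r = 3, L = (-3/4, 1/2) and [RDT]:[ERJ] = 12/31 as required.

r = 3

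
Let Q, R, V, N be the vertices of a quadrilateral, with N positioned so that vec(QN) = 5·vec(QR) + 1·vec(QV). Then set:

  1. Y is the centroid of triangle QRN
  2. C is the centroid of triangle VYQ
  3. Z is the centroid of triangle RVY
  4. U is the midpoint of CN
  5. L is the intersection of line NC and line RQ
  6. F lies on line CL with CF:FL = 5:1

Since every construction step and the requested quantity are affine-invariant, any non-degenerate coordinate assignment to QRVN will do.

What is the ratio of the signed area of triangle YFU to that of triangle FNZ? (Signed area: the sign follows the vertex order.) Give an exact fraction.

Assign Q = (0, 0), R = (1, 0), V = (0, 1), N = (5, 1) — the answer is frame-independent, so this choice is without loss of generality.
1. Y is the centroid of triangle QRN ⇒ Y = (2, 1/3)
2. C is the centroid of triangle VYQ ⇒ C = (2/3, 4/9)
3. Z is the centroid of triangle RVY ⇒ Z = (1, 4/9)
4. U is the midpoint of CN ⇒ U = (17/6, 13/18)
5. L is the intersection of line NC and line RQ ⇒ L = (-14/5, 0)
6. F lies on line CL with CF:FL = 5:1 ⇒ F = (-20/9, 2/27)
2·[YFU] = -77/54, 2·[FNZ] = -25/81
[YFU]:[FNZ] = -77/54:-25/81 = 231/50

[YFU]:[FNZ] = 231/50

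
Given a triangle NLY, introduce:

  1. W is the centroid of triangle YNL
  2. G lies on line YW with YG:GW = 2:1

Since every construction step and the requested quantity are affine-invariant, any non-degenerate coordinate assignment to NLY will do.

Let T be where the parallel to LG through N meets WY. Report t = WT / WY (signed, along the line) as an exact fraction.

Choose coordinates N = (0, 0), L = (1, 0), Y = (0, 1).
1. W is the centroid of triangle YNL ⇒ W = (1/3, 1/3)
2. G lies on line YW with YG:GW = 2:1 ⇒ G = (2/9, 5/9)
through N parallel to LG: direction (-7/9, 5/9); meets WY at T = (7/9, -5/9)
T = W + t·(Y−W) with t = -4/3

t = -4/3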